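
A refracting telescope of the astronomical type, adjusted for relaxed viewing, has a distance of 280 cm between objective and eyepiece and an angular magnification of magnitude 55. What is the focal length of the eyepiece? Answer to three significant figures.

In normal adjustment the tube length equals f_obj + f_eye and |M| = f_obj/f_eye.
So f_obj = 55 f_eye and 55 f_eye + f_eye = 280 cm, giving f_eye = 280/56 = 5.000 cm and f_obj = 275.000 cm.

5.00 cm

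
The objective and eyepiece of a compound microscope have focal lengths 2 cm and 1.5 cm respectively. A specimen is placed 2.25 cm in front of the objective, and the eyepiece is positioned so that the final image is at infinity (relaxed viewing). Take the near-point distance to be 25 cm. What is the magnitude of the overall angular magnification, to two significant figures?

130

Objective: 1/d_i = 1/f_obj - 1/d_o = 1/2 - 1/2.25 = 0.05556 cm^-1, so d_i = 18.000 cm.
m_obj = -d_i/d_o = -18.000/2.25 = -8.000.
Eyepiece angular magnification (image at infinity): M_eye = D/f_e = 25/1.5 = 16.667.
Overall M = m_obj x M_eye = (-8.000)(16.667) = -133.33.
|M| = 133.33.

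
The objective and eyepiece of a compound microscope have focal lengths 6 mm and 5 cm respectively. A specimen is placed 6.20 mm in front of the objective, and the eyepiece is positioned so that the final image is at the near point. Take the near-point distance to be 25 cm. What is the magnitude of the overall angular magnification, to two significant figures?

180

Convert to cm: f_obj = 6 mm = 0.6 cm; d_o = 6.20 mm = 0.62 cm.
Objective: 1/d_i = 1/f_obj - 1/d_o = 1/0.6 - 1/0.62 = 0.05376 cm^-1, so d_i = 18.600 cm.
m_obj = -d_i/d_o = -18.600/0.62 = -30.000.
Eyepiece angular magnification (image at near point): M_eye = 1 + D/f_e = 1 + 25/5 = 6.000.
Overall M = m_obj x M_eye = (-30.000)(6.000) = -180.00.
|M| = 180.00.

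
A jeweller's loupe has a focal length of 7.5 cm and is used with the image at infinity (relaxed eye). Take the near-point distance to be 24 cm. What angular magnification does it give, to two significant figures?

M = D/f = 24/7.5 = 3.200.

3.2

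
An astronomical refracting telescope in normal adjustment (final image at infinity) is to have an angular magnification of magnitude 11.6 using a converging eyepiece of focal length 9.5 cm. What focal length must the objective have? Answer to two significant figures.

|M| = f_obj/|f_eye|, so f_obj = |M| x |f_eye| = 11.6 x 9.5 = 110.200 cm.

110 cm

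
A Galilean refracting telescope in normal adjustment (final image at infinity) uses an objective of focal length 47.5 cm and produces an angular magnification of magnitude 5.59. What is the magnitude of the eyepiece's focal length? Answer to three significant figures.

8.50 cm

|M| = f_obj/|f_eye|, so |f_eye| = f_obj/|M| = 47.5/5.59 = 8.497 cm.
(The eyepiece is diverging, so its signed focal length is -8.497 cm.)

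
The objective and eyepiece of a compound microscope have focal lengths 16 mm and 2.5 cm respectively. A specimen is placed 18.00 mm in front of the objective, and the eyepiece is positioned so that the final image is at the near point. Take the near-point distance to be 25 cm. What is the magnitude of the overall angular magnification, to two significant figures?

88

Convert to cm: f_obj = 16 mm = 1.6 cm; d_o = 18.00 mm = 1.80 cm.
Objective: 1/d_i = 1/f_obj - 1/d_o = 1/1.6 - 1/1.80 = 0.06944 cm^-1, so d_i = 14.400 cm.
m_obj = -d_i/d_o = -14.400/1.80 = -8.000.
Eyepiece angular magnification (image at near point): M_eye = 1 + D/f_e = 1 + 25/2.5 = 11.000.
Overall M = m_obj x M_eye = (-8.000)(11.000) = -88.00.
|M| = 88.00.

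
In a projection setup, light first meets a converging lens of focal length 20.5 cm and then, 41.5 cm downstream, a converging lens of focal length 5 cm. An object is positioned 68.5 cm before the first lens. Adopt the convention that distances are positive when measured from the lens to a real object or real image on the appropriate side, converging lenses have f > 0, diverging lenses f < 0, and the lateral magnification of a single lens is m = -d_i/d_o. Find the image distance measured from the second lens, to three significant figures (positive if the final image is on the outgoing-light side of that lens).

8.45 cm

First lens: d_i1 = 1/(1/20.5 - 1/68.5) = 29.255 cm.
The intermediate image is 29.255 cm to the right of lens 1, so d_o2 = L - d_i1 = 41.5 - 29.255 = 12.245 cm.
Second lens: d_i2 = 1/(1/5 - 1/(12.245)) = 8.451 cm.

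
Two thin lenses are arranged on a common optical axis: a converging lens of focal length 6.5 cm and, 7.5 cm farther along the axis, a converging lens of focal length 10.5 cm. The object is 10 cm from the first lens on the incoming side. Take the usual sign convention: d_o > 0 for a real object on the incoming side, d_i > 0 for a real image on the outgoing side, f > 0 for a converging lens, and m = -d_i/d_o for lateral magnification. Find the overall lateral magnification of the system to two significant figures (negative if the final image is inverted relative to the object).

-0.90

First lens: d_i1 = 1/(1/6.5 - 1/10) = 18.571 cm.
m_1 = -(18.571)/10 = -1.8571.
Since 18.571 cm > 7.5 cm, the first image lies past the second lens and serves as a virtual object: d_o2 = L - d_i1 = -11.071 cm.
Second lens: d_i2 = 1/(1/10.5 - 1/(-11.071)) = 5.389 cm.
m_2 = -(5.389)/(-11.071) = 0.4868.
Total m = m_1 x m_2 = (-1.8571)(0.4868) = -0.9040.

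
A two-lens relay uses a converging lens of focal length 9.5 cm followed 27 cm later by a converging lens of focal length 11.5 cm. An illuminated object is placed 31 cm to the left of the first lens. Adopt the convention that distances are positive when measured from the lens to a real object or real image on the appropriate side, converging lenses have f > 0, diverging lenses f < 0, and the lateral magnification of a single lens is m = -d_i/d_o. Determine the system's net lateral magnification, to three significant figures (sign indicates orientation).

2.82

First lens: d_i1 = 1/(1/9.5 - 1/31) = 13.698 cm.
m_1 = -(13.698)/31 = -0.4419.
That image sits 13.302 cm in front of the second lens, so d_o2 = 13.302 cm.
Second lens: d_i2 = 1/(1/11.5 - 1/(13.302)) = 84.877 cm.
m_2 = -(84.877)/(13.302) = -6.3806.
Total m = m_1 x m_2 = (-0.4419)(-6.3806) = 2.8194.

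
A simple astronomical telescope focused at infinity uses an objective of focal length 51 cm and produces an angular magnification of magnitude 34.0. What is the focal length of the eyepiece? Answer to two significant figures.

1.5 cm

|M| = f_obj/f_eye, so f_eye = f_obj/|M| = 51/34.0 = 1.500 cm.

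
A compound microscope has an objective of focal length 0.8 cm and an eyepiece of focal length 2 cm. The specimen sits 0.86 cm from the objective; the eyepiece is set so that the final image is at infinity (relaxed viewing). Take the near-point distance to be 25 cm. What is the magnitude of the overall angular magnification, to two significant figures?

170

Objective: 1/d_i = 1/f_obj - 1/d_o = 1/0.8 - 1/0.86 = 0.08721 cm^-1, so d_i = 11.467 cm.
m_obj = -d_i/d_o = -11.467/0.86 = -13.333.
Eyepiece angular magnification (image at infinity): M_eye = D/f_e = 25/2 = 12.500.
Overall M = m_obj x M_eye = (-13.333)(12.500) = -166.67.
|M| = 166.67.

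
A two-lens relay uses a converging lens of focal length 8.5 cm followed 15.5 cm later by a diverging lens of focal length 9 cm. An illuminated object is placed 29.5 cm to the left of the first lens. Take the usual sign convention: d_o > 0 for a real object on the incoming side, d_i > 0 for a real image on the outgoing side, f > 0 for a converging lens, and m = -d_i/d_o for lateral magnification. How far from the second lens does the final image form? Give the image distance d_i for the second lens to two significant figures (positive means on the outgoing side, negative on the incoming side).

Applying the thin-lens equation to the first lens, 1/8.5 = 1/29.5 + 1/d_i1, which gives d_i1 = 11.940 cm.
The intermediate image is 11.940 cm to the right of lens 1, so d_o2 = L - d_i1 = 15.5 - 11.940 = 3.560 cm.
Applying the thin-lens equation again with f_2 = -9 cm and d_o2 = 3.560 cm gives d_i2 = -2.551 cm.

-2.6 cm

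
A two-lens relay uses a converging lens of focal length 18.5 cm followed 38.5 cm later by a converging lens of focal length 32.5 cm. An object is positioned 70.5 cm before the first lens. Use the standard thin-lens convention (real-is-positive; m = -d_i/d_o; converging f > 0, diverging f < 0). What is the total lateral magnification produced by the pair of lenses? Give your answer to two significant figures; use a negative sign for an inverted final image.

Lens 1: 1/d_i1 = 1/f_1 - 1/d_o1 = 1/18.5 - 1/70.5 = 0.03987 cm^-1, so d_i1 = 25.082 cm.
m_1 = -(25.082)/70.5 = -0.3558.
That image sits 13.418 cm in front of the second lens, so d_o2 = 13.418 cm.
Lens 2: 1/d_i2 = 1/f_2 - 1/d_o2 = 1/32.5 - 1/(13.418) = -0.04376 cm^-1, so d_i2 = -22.854 cm.
m_2 = -(-22.854)/(13.418) = 1.7032.
The system's lateral magnification is m_1 m_2 = (-0.3558)(1.7032) = -0.6059.

-0.61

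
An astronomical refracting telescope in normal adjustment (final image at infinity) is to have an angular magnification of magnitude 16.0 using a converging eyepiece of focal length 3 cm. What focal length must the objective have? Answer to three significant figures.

48.0 cm

|M| = f_obj/|f_eye|, so f_obj = |M| x |f_eye| = 16.0 x 3 = 48.000 cm.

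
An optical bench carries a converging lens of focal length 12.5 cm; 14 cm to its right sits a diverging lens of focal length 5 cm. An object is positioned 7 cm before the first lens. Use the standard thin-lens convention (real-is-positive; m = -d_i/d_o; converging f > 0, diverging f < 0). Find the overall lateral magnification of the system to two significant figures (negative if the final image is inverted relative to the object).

Lens 1: 1/d_i1 = 1/f_1 - 1/d_o1 = 1/12.5 - 1/7 = -0.06286 cm^-1, so d_i1 = -15.909 cm.
m_1 = -(-15.909)/7 = 2.2727.
With d_i1 < 0 the first image is virtual and lies on the object side; the object distance for lens 2 is d_o2 = 14 - (-15.909) = 29.909 cm.
Lens 2: 1/d_i2 = 1/f_2 - 1/d_o2 = 1/(-5) - 1/(29.909) = -0.23343 cm^-1, so d_i2 = -4.284 cm.
m_2 = -(-4.284)/(29.909) = 0.1432.
Overall magnification: m = m_1 m_2 = 0.3255.

0.33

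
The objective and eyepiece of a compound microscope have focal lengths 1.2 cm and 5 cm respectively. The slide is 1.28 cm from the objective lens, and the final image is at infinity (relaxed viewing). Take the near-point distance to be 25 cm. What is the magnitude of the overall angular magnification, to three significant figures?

75.0

Objective: 1/d_i = 1/f_obj - 1/d_o = 1/1.2 - 1/1.28 = 0.05208 cm^-1, so d_i = 19.200 cm.
m_obj = -d_i/d_o = -19.200/1.28 = -15.000.
Eyepiece angular magnification (image at infinity): M_eye = D/f_e = 25/5 = 5.000.
Overall M = m_obj x M_eye = (-15.000)(5.000) = -75.00.
|M| = 75.00.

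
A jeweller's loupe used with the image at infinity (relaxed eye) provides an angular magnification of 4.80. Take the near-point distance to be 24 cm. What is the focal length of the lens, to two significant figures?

5.0 cm

For the image at infinity, M = D/f.
f = D/M = 24/4.8 = 5.000 cm.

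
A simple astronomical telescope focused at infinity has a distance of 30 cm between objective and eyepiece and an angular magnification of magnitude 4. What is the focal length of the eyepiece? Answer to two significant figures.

In normal adjustment the tube length equals f_obj + f_eye and |M| = f_obj/f_eye.
So f_obj = 4 f_eye and 4 f_eye + f_eye = 30 cm, giving f_eye = 30/5 = 6.000 cm and f_obj = 24.000 cm.

6.0 cm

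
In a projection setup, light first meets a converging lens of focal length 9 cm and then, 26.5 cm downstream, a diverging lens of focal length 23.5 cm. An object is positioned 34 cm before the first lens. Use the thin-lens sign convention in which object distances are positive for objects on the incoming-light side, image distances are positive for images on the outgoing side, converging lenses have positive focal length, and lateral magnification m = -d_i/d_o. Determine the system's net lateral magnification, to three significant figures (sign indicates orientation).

-0.224

Applying the thin-lens equation to the first lens, 1/9 = 1/34 + 1/d_i1, which gives d_i1 = 12.240 cm.
Its lateral magnification is m_1 = -d_i1/d_o1 = -(12.240)/34 = -0.3600.
That image sits 14.260 cm in front of the second lens, so d_o2 = 14.260 cm.
Applying the thin-lens equation again with f_2 = -23.5 cm and d_o2 = 14.260 cm gives d_i2 = -8.875 cm.
m_2 = -(-8.875)/(14.260) = 0.6224.
The system's lateral magnification is m_1 m_2 = (-0.3600)(0.6224) = -0.2240.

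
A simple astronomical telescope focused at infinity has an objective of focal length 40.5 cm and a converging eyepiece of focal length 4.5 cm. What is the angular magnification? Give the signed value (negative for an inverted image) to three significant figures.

-9.00

M = -f_obj/f_eye = -40.5/(4.5) = -9.000.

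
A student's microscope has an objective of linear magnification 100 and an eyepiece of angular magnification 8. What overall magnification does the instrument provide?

800

The overall magnification of a compound microscope is the product of the objective and eyepiece magnifications:
M = M_obj x M_eye = 100 x 8 = 800.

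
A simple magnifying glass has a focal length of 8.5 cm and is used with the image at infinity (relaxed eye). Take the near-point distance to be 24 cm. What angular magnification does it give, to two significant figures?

M = D/f = 24/8.5 = 2.824.

2.8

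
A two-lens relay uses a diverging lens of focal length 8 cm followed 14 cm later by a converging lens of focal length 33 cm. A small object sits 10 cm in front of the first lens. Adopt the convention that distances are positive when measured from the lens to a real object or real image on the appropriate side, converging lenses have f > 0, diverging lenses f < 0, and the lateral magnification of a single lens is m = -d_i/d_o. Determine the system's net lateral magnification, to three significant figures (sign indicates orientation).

Applying the thin-lens equation to the first lens, 1/(-8) = 1/10 + 1/d_i1, which gives d_i1 = -4.444 cm.
Its lateral magnification is m_1 = -d_i1/d_o1 = -(-4.444)/10 = 0.4444.
With d_i1 < 0 the first image is virtual and lies on the object side; the object distance for lens 2 is d_o2 = 14 - (-4.444) = 18.444 cm.
Applying the thin-lens equation again with f_2 = 33 cm and d_o2 = 18.444 cm gives d_i2 = -41.817 cm.
m_2 = -(-41.817)/(18.444) = 2.2672.
Overall magnification: m = m_1 m_2 = 1.0076.

1.01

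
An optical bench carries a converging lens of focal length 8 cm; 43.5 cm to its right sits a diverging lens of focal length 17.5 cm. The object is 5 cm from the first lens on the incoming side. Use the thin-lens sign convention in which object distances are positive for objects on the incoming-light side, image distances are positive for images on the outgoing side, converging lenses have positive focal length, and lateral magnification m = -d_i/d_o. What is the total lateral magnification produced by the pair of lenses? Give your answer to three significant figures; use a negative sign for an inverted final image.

0.628

Lens 1: 1/d_i1 = 1/f_1 - 1/d_o1 = 1/8 - 1/5 = -0.07500 cm^-1, so d_i1 = -13.333 cm.
m_1 = -(-13.333)/5 = 2.6667.
The intermediate image is virtual, 13.333 cm to the left of lens 1, so d_o2 = L - d_i1 = 43.5 - (-13.333) = 56.833 cm.
Lens 2: 1/d_i2 = 1/f_2 - 1/d_o2 = 1/(-17.5) - 1/(56.833) = -0.07474 cm^-1, so d_i2 = -13.380 cm.
m_2 = -(-13.380)/(56.833) = 0.2354.
The system's lateral magnification is m_1 m_2 = (2.6667)(0.2354) = 0.6278.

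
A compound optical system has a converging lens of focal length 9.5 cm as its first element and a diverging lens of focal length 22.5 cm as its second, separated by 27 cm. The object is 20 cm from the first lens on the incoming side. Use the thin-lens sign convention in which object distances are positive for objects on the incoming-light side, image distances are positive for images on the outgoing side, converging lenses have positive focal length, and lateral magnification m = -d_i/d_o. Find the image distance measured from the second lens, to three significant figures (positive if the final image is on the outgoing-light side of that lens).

-6.38 cm

Lens 1: 1/d_i1 = 1/f_1 - 1/d_o1 = 1/9.5 - 1/20 = 0.05526 cm^-1, so d_i1 = 18.095 cm.
Object distance for lens 2: d_o2 = 27 - 18.095 = 8.905 cm.
Lens 2: 1/d_i2 = 1/f_2 - 1/d_o2 = 1/(-22.5) - 1/(8.905) = -0.15674 cm^-1, so d_i2 = -6.380 cm.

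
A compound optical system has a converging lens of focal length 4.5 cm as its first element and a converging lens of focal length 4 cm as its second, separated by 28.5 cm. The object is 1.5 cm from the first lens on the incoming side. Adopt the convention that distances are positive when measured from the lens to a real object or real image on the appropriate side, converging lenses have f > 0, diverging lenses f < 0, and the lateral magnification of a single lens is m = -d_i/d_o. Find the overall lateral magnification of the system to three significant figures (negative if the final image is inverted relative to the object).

-0.224

Lens 1: 1/d_i1 = 1/f_1 - 1/d_o1 = 1/4.5 - 1/1.5 = -0.44444 cm^-1, so d_i1 = -2.250 cm.
m_1 = -(-2.250)/1.5 = 1.5000.
With d_i1 < 0 the first image is virtual and lies on the object side; the object distance for lens 2 is d_o2 = 28.5 - (-2.250) = 30.750 cm.
Lens 2: 1/d_i2 = 1/f_2 - 1/d_o2 = 1/4 - 1/(30.750) = 0.21748 cm^-1, so d_i2 = 4.598 cm.
m_2 = -(4.598)/(30.750) = -0.1495.
Total m = m_1 x m_2 = (1.5000)(-0.1495) = -0.2243.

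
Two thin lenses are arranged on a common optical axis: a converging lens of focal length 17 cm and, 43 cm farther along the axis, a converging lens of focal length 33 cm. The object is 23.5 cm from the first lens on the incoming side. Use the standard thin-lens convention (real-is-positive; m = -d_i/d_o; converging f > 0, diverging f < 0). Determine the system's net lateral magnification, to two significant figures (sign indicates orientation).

-1.7

Lens 1: 1/d_i1 = 1/f_1 - 1/d_o1 = 1/17 - 1/23.5 = 0.01627 cm^-1, so d_i1 = 61.462 cm.
m_1 = -(61.462)/23.5 = -2.6154.
This image would form 61.462 cm past lens 1, i.e. 18.462 cm beyond lens 2, so it is a virtual object for lens 2: d_o2 = 43 - 61.462 = -18.462 cm.
Lens 2: 1/d_i2 = 1/f_2 - 1/d_o2 = 1/33 - 1/(-18.462) = 0.08447 cm^-1, so d_i2 = 11.839 cm.
m_2 = -(11.839)/(-18.462) = 0.6413.
The system's lateral magnification is m_1 m_2 = (-2.6154)(0.6413) = -1.6771.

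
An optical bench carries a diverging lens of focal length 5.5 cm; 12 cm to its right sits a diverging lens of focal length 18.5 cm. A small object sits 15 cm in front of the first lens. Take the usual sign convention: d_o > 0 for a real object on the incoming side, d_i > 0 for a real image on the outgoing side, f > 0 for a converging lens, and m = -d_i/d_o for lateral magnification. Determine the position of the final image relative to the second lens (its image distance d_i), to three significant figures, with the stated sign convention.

-8.59 cm

Applying the thin-lens equation to the first lens, 1/(-5.5) = 1/15 + 1/d_i1, which gives d_i1 = -4.024 cm.
The intermediate image is virtual, 4.024 cm to the left of lens 1, so d_o2 = L - d_i1 = 12 - (-4.024) = 16.024 cm.
Applying the thin-lens equation again with f_2 = -18.5 cm and d_o2 = 16.024 cm gives d_i2 = -8.587 cm.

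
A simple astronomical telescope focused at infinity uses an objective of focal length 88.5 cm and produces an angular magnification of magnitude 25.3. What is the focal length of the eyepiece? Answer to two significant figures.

|M| = f_obj/f_eye, so f_eye = f_obj/|M| = 88.5/25.3 = 3.498 cm.

3.5 cm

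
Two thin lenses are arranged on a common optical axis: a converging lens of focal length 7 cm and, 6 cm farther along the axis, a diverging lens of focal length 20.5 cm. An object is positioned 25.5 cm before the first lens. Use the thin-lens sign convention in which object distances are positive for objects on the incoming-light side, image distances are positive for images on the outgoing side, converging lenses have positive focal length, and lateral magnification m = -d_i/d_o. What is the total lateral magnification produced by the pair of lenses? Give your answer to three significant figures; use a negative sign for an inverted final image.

First lens: d_i1 = 1/(1/7 - 1/25.5) = 9.649 cm.
m_1 = -(9.649)/25.5 = -0.3784.
This image would form 9.649 cm past lens 1, i.e. 3.649 cm beyond lens 2, so it is a virtual object for lens 2: d_o2 = 6 - 9.649 = -3.649 cm.
Second lens: d_i2 = 1/(1/(-20.5) - 1/(-3.649)) = 4.439 cm.
m_2 = -(4.439)/(-3.649) = 1.2165.
Total m = m_1 x m_2 = (-0.3784)(1.2165) = -0.4603.

-0.460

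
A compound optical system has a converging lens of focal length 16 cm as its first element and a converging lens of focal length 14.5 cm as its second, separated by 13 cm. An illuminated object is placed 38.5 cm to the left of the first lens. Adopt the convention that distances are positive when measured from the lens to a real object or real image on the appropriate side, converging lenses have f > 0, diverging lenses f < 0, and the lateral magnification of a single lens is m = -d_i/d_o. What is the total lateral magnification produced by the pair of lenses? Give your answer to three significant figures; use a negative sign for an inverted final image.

Applying the thin-lens equation to the first lens, 1/16 = 1/38.5 + 1/d_i1, which gives d_i1 = 27.378 cm.
Its lateral magnification is m_1 = -d_i1/d_o1 = -(27.378)/38.5 = -0.7111.
Since 27.378 cm > 13 cm, the first image lies past the second lens and serves as a virtual object: d_o2 = L - d_i1 = -14.378 cm.
Applying the thin-lens equation again with f_2 = 14.5 cm and d_o2 = -14.378 cm gives d_i2 = 7.219 cm.
m_2 = -(7.219)/(-14.378) = 0.5021.
The system's lateral magnification is m_1 m_2 = (-0.7111)(0.5021) = -0.3571.

-0.357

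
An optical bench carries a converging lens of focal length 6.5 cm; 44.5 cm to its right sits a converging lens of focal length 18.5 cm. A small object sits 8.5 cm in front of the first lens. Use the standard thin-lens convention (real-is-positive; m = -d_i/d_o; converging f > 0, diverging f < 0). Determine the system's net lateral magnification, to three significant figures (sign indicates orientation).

Applying the thin-lens equation to the first lens, 1/6.5 = 1/8.5 + 1/d_i1, which gives d_i1 = 27.625 cm.
Its lateral magnification is m_1 = -d_i1/d_o1 = -(27.625)/8.5 = -3.2500.
The intermediate image is 27.625 cm to the right of lens 1, so d_o2 = L - d_i1 = 44.5 - 27.625 = 16.875 cm.
Applying the thin-lens equation again with f_2 = 18.5 cm and d_o2 = 16.875 cm gives d_i2 = -192.115 cm.
m_2 = -(-192.115)/(16.875) = 11.3846.
Total m = m_1 x m_2 = (-3.2500)(11.3846) = -37.0000.

-37.0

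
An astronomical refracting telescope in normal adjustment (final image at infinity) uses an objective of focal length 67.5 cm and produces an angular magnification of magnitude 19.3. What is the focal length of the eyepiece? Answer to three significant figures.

|M| = f_obj/f_eye, so f_eye = f_obj/|M| = 67.5/19.3 = 3.497 cm.

3.50 cm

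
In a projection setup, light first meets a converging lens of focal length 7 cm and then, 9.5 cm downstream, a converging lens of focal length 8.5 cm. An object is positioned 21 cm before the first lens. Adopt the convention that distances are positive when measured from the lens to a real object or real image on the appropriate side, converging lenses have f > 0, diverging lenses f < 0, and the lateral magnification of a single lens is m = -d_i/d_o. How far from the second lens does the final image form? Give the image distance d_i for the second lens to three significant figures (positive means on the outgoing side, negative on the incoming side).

Lens 1: 1/d_i1 = 1/f_1 - 1/d_o1 = 1/7 - 1/21 = 0.09524 cm^-1, so d_i1 = 10.500 cm.
Since 10.500 cm > 9.5 cm, the first image lies past the second lens and serves as a virtual object: d_o2 = L - d_i1 = -1.000 cm.
Lens 2: 1/d_i2 = 1/f_2 - 1/d_o2 = 1/8.5 - 1/(-1.000) = 1.11765 cm^-1, so d_i2 = 0.895 cm.

0.895 cm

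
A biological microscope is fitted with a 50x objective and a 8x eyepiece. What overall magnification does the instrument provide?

The overall magnification of a compound microscope is the product of the objective and eyepiece magnifications:
M = M_obj x M_eye = 50 x 8 = 400.

400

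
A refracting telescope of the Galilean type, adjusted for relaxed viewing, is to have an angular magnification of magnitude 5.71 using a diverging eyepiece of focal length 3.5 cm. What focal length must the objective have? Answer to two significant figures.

|M| = f_obj/|f_eye|, so f_obj = |M| x |f_eye| = 5.71 x 3.5 = 19.985 cm.

20 cm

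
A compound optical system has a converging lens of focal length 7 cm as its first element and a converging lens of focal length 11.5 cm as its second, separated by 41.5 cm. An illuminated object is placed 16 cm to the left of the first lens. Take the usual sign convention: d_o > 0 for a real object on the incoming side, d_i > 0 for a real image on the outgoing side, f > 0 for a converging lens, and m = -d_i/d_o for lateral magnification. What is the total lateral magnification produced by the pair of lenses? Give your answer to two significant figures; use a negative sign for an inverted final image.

0.51

Applying the thin-lens equation to the first lens, 1/7 = 1/16 + 1/d_i1, which gives d_i1 = 12.444 cm.
Its lateral magnification is m_1 = -d_i1/d_o1 = -(12.444)/16 = -0.7778.
That image sits 29.056 cm in front of the second lens, so d_o2 = 29.056 cm.
Applying the thin-lens equation again with f_2 = 11.5 cm and d_o2 = 29.056 cm gives d_i2 = 19.033 cm.
m_2 = -(19.033)/(29.056) = -0.6551.
The system's lateral magnification is m_1 m_2 = (-0.7778)(-0.6551) = 0.5095.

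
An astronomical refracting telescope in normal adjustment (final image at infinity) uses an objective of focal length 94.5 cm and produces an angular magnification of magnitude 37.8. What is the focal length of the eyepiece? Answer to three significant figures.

|M| = f_obj/f_eye, so f_eye = f_obj/|M| = 94.5/37.8 = 2.500 cm.

2.50 cm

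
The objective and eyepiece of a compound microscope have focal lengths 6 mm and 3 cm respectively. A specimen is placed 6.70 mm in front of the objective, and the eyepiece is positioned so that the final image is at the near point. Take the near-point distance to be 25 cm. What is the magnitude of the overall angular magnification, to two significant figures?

Convert to cm: f_obj = 6 mm = 0.6 cm; d_o = 6.70 mm = 0.67 cm.
Objective: 1/d_i = 1/f_obj - 1/d_o = 1/0.6 - 1/0.67 = 0.17413 cm^-1, so d_i = 5.743 cm.
m_obj = -d_i/d_o = -5.743/0.67 = -8.571.
Eyepiece angular magnification (image at near point): M_eye = 1 + D/f_e = 1 + 25/3 = 9.333.
Overall M = m_obj x M_eye = (-8.571)(9.333) = -80.00.
|M| = 80.00.

80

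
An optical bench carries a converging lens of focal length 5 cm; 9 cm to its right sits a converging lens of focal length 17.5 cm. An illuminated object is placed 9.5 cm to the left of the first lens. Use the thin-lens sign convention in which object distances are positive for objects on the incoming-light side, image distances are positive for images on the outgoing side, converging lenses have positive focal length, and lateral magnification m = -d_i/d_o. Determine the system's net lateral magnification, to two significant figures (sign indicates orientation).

First lens: d_i1 = 1/(1/5 - 1/9.5) = 10.556 cm.
m_1 = -(10.556)/9.5 = -1.1111.
This image would form 10.556 cm past lens 1, i.e. 1.556 cm beyond lens 2, so it is a virtual object for lens 2: d_o2 = 9 - 10.556 = -1.556 cm.
Second lens: d_i2 = 1/(1/17.5 - 1/(-1.556)) = 1.429 cm.
m_2 = -(1.429)/(-1.556) = 0.9184.
Total m = m_1 x m_2 = (-1.1111)(0.9184) = -1.0204.

-1.0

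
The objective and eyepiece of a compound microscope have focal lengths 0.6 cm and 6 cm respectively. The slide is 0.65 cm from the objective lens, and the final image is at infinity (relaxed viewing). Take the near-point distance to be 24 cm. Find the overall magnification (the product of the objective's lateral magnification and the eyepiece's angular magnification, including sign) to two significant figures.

-48

Objective: 1/d_i = 1/f_obj - 1/d_o = 1/0.6 - 1/0.65 = 0.12821 cm^-1, so d_i = 7.800 cm.
m_obj = -d_i/d_o = -7.800/0.65 = -12.000.
Eyepiece angular magnification (image at infinity): M_eye = D/f_e = 24/6 = 4.000.
Overall M = m_obj x M_eye = (-12.000)(4.000) = -48.00.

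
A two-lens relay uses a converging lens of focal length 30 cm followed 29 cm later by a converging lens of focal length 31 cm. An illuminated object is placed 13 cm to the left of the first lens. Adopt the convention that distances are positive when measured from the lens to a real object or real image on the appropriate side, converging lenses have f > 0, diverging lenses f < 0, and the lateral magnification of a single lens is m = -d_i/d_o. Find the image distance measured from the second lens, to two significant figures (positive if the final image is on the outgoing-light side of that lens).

77 cm

Lens 1: 1/d_i1 = 1/f_1 - 1/d_o1 = 1/30 - 1/13 = -0.04359 cm^-1, so d_i1 = -22.941 cm.
With d_i1 < 0 the first image is virtual and lies on the object side; the object distance for lens 2 is d_o2 = 29 - (-22.941) = 51.941 cm.
Lens 2: 1/d_i2 = 1/f_2 - 1/d_o2 = 1/31 - 1/(51.941) = 0.01301 cm^-1, so d_i2 = 76.890 cm.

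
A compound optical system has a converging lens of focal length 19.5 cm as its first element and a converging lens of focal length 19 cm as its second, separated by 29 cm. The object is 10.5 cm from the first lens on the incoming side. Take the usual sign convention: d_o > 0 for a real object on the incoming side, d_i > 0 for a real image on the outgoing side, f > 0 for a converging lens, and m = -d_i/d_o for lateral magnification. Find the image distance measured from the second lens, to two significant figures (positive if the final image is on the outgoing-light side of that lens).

Lens 1: 1/d_i1 = 1/f_1 - 1/d_o1 = 1/19.5 - 1/10.5 = -0.04396 cm^-1, so d_i1 = -22.750 cm.
With d_i1 < 0 the first image is virtual and lies on the object side; the object distance for lens 2 is d_o2 = 29 - (-22.750) = 51.750 cm.
Lens 2: 1/d_i2 = 1/f_2 - 1/d_o2 = 1/19 - 1/(51.750) = 0.03331 cm^-1, so d_i2 = 30.023 cm.

30 cm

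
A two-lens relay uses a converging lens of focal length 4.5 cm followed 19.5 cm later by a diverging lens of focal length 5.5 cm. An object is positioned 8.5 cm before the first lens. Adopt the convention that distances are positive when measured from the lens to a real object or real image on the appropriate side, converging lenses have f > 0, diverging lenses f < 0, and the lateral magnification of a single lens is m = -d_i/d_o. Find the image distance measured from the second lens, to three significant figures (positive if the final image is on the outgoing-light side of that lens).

-3.54 cm

First lens: d_i1 = 1/(1/4.5 - 1/8.5) = 9.563 cm.
The intermediate image is 9.563 cm to the right of lens 1, so d_o2 = L - d_i1 = 19.5 - 9.563 = 9.937 cm.
Second lens: d_i2 = 1/(1/(-5.5) - 1/(9.937)) = -3.540 cm.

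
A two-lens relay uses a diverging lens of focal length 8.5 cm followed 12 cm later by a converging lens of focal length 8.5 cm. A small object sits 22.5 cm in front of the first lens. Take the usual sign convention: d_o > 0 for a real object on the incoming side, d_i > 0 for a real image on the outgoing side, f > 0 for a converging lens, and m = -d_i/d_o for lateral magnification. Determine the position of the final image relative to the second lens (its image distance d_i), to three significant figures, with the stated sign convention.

Applying the thin-lens equation to the first lens, 1/(-8.5) = 1/22.5 + 1/d_i1, which gives d_i1 = -6.169 cm.
The intermediate image is virtual, 6.169 cm to the left of lens 1, so d_o2 = L - d_i1 = 12 - (-6.169) = 18.169 cm.
Applying the thin-lens equation again with f_2 = 8.5 cm and d_o2 = 18.169 cm gives d_i2 = 15.972 cm.

16.0 cm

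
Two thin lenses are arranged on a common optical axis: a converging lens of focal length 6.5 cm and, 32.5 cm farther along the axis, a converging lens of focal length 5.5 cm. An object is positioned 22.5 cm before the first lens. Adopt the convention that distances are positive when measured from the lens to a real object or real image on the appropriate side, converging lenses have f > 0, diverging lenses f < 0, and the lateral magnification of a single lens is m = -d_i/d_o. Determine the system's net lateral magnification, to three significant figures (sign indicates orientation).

0.125

Applying the thin-lens equation to the first lens, 1/6.5 = 1/22.5 + 1/d_i1, which gives d_i1 = 9.141 cm.
Its lateral magnification is m_1 = -d_i1/d_o1 = -(9.141)/22.5 = -0.4062.
The intermediate image is 9.141 cm to the right of lens 1, so d_o2 = L - d_i1 = 32.5 - 9.141 = 23.359 cm.
Applying the thin-lens equation again with f_2 = 5.5 cm and d_o2 = 23.359 cm gives d_i2 = 7.194 cm.
m_2 = -(7.194)/(23.359) = -0.3080.
The system's lateral magnification is m_1 m_2 = (-0.4062)(-0.3080) = 0.1251.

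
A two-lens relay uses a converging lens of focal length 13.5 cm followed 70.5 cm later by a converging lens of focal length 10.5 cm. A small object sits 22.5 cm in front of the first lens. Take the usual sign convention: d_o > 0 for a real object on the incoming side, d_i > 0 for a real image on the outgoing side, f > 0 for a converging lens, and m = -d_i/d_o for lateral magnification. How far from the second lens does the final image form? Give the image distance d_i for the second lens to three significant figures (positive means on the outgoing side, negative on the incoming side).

First lens: d_i1 = 1/(1/13.5 - 1/22.5) = 33.750 cm.
That image sits 36.750 cm in front of the second lens, so d_o2 = 36.750 cm.
Second lens: d_i2 = 1/(1/10.5 - 1/(36.750)) = 14.700 cm.

14.7 cm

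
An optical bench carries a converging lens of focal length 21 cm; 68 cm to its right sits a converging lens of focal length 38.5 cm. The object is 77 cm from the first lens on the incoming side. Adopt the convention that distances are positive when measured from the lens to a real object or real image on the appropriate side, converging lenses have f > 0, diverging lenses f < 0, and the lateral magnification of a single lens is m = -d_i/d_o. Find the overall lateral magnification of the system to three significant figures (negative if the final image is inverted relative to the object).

23.1

Lens 1: 1/d_i1 = 1/f_1 - 1/d_o1 = 1/21 - 1/77 = 0.03463 cm^-1, so d_i1 = 28.875 cm.
m_1 = -(28.875)/77 = -0.3750.
Object distance for lens 2: d_o2 = 68 - 28.875 = 39.125 cm.
Lens 2: 1/d_i2 = 1/f_2 - 1/d_o2 = 1/38.5 - 1/(39.125) = 0.00041 cm^-1, so d_i2 = 2410.100 cm.
m_2 = -(2410.100)/(39.125) = -61.6000.
Overall magnification: m = m_1 m_2 = 23.1000.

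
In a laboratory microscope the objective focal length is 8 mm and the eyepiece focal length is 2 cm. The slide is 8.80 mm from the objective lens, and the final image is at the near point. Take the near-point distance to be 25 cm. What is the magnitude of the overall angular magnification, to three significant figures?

135

Convert to cm: f_obj = 8 mm = 0.8 cm; d_o = 8.80 mm = 0.88 cm.
Objective: 1/d_i = 1/f_obj - 1/d_o = 1/0.8 - 1/0.88 = 0.11364 cm^-1, so d_i = 8.800 cm.
m_obj = -d_i/d_o = -8.800/0.88 = -10.000.
Eyepiece angular magnification (image at near point): M_eye = 1 + D/f_e = 1 + 25/2 = 13.500.
Overall M = m_obj x M_eye = (-10.000)(13.500) = -135.00.
|M| = 135.00.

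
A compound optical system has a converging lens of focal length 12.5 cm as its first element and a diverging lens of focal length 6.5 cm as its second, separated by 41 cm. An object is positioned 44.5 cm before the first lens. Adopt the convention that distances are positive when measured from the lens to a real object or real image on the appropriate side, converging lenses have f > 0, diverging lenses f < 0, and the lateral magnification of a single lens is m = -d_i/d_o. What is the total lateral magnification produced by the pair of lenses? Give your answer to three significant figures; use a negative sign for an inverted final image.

-0.0843

First lens: d_i1 = 1/(1/12.5 - 1/44.5) = 17.383 cm.
m_1 = -(17.383)/44.5 = -0.3906.
Object distance for lens 2: d_o2 = 41 - 17.383 = 23.617 cm.
Second lens: d_i2 = 1/(1/(-6.5) - 1/(23.617)) = -5.097 cm.
m_2 = -(-5.097)/(23.617) = 0.2158.
Total m = m_1 x m_2 = (-0.3906)(0.2158) = -0.0843.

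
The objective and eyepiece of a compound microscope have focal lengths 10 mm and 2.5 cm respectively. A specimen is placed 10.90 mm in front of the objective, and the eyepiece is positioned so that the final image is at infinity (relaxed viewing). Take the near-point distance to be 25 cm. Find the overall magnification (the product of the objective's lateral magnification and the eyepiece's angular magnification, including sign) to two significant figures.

-110

Convert to cm: f_obj = 10 mm = 1 cm; d_o = 10.90 mm = 1.09 cm.
Objective: 1/d_i = 1/f_obj - 1/d_o = 1/1 - 1/1.09 = 0.08257 cm^-1, so d_i = 12.111 cm.
m_obj = -d_i/d_o = -12.111/1.09 = -11.111.
Eyepiece angular magnification (image at infinity): M_eye = D/f_e = 25/2.5 = 10.000.
Overall M = m_obj x M_eye = (-11.111)(10.000) = -111.11.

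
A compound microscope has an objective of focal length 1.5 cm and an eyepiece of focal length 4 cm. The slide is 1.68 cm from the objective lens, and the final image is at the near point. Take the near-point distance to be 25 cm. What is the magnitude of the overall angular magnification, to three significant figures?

Objective: 1/d_i = 1/f_obj - 1/d_o = 1/1.5 - 1/1.68 = 0.07143 cm^-1, so d_i = 14.000 cm.
m_obj = -d_i/d_o = -14.000/1.68 = -8.333.
Eyepiece angular magnification (image at near point): M_eye = 1 + D/f_e = 1 + 25/4 = 7.250.
Overall M = m_obj x M_eye = (-8.333)(7.250) = -60.42.
|M| = 60.42.

60.4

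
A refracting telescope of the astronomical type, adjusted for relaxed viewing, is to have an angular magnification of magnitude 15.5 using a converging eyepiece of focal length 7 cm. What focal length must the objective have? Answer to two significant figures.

|M| = f_obj/|f_eye|, so f_obj = |M| x |f_eye| = 15.5 x 7 = 108.500 cm.

110 cm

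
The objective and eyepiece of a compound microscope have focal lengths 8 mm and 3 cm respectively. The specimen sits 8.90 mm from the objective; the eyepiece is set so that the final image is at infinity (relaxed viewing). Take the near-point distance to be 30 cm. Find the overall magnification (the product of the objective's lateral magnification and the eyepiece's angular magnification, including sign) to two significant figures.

Convert to cm: f_obj = 8 mm = 0.8 cm; d_o = 8.90 mm = 0.89 cm.
Objective: 1/d_i = 1/f_obj - 1/d_o = 1/0.8 - 1/0.89 = 0.12640 cm^-1, so d_i = 7.911 cm.
m_obj = -d_i/d_o = -7.911/0.89 = -8.889.
Eyepiece angular magnification (image at infinity): M_eye = D/f_e = 30/3 = 10.000.
Overall M = m_obj x M_eye = (-8.889)(10.000) = -88.89.

-89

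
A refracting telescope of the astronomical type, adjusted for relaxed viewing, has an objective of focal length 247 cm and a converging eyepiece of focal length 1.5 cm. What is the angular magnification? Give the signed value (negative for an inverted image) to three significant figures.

M = -f_obj/f_eye = -247/(1.5) = -164.667.

-165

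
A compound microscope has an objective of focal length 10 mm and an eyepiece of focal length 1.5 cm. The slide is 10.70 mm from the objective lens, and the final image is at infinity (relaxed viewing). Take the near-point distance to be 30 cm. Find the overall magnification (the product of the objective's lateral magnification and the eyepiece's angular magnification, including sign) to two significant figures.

-290

Convert to cm: f_obj = 10 mm = 1 cm; d_o = 10.70 mm = 1.07 cm.
Objective: 1/d_i = 1/f_obj - 1/d_o = 1/1 - 1/1.07 = 0.06542 cm^-1, so d_i = 15.286 cm.
m_obj = -d_i/d_o = -15.286/1.07 = -14.286.
Eyepiece angular magnification (image at infinity): M_eye = D/f_e = 30/1.5 = 20.000.
Overall M = m_obj x M_eye = (-14.286)(20.000) = -285.71.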